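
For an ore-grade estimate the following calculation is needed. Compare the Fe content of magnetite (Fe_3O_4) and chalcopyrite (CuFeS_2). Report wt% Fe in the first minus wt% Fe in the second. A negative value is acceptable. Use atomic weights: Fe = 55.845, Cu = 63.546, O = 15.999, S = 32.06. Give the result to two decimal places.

41.93 percentage points

M(Fe_3O_4) = 231.531 g/mol, so wt% Fe = 167.535/231.531 × 100 = 72.36%.
M(CuFeS_2) = 183.511 g/mol, so wt% Fe = 55.845/183.511 × 100 = 30.43%.
72.36 − 30.43 = 41.93 pp.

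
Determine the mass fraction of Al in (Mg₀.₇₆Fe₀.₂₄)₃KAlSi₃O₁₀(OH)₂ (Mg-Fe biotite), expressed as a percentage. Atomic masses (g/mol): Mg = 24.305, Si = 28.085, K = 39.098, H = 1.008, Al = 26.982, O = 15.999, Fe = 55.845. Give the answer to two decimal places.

6.13 wt%

M((Mg₀.₇₆Fe₀.₂₄)₃KAlSi₃O₁₀(OH)₂) = 439.963 g/mol.
Al contributes 1 × 26.982 = 26.982 g per mole.
26.982/439.963 = 0.0613 → 6.13%.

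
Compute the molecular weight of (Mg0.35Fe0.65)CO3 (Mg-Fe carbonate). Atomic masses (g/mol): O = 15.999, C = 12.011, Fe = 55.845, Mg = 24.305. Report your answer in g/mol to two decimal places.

M = 0.35*24.305 + 0.65*55.845 + 1*12.011 + 3*15.999

104.81 g/mol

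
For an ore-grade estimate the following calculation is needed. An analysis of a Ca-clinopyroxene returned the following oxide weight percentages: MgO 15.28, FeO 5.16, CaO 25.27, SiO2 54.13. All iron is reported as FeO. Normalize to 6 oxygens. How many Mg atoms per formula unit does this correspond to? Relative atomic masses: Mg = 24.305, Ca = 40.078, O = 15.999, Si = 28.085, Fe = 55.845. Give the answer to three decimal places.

0.841 Mg apfu

15.28 wt% MgO ÷ 40.304 g/mol = 0.37912 mol, giving 0.37912 Mg and 0.37912 O.
5.16 wt% FeO ÷ 71.844 g/mol = 0.07182 mol, giving 0.07182 Fe and 0.07182 O.
25.27 wt% CaO ÷ 56.077 g/mol = 0.45063 mol, giving 0.45063 Ca and 0.45063 O.
54.13 wt% SiO2 ÷ 60.083 g/mol = 0.90092 mol, giving 0.90092 Si and 1.80184 O.
Oxygen sums to 2.70341; scaling by 6/2.70341 = 2.21942 puts the formula on 6 O.
Mg: 0.37912 × 2.21942 = 0.841 atoms per formula unit.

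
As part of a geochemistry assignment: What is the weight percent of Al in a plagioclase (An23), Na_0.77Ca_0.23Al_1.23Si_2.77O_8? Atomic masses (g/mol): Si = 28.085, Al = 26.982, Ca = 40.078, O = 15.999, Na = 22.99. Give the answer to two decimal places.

12.48 weight percent

M(Na_0.77Ca_0.23Al_1.23Si_2.77O_8) = 265.896 g/mol.
Al contributes 1.23 × 26.982 = 33.188 g per mole.
33.188/265.896 = 0.1248 → 12.48%.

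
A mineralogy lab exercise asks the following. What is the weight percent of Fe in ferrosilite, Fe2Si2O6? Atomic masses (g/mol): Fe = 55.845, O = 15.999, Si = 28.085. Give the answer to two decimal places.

42.33 weight percent

Molar mass of Fe2Si2O6: 2×55.845 + 2×28.085 + 6×15.999 = 263.854 g/mol.
Mass of Fe per formula unit: 2 × 55.845 = 111.690 g.
Weight fraction Fe = 111.690 / 263.854 = 0.4233.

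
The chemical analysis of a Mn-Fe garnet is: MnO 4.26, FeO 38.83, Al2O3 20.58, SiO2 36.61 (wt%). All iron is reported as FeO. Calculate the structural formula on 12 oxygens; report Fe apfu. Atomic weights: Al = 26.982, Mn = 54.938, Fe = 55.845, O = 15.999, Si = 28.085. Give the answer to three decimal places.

MnO: 4.26/70.937 = 0.06005 mol → 0.06005 mol Mn, 0.06005 mol O.
FeO: 38.83/71.844 = 0.54048 mol → 0.54048 mol Fe, 0.54048 mol O.
Al2O3: 20.58/101.961 = 0.20184 mol → 0.40368 mol Al, 0.60552 mol O.
SiO2: 36.61/60.083 = 0.60932 mol → 0.60932 mol Si, 1.21864 mol O.
Total oxygen = 2.42469 mol. Normalization factor = 12/2.42469 = 4.94909.
Fe per 12 O = 0.54048 × 4.94909 = 2.675.

2.675 Fe apfu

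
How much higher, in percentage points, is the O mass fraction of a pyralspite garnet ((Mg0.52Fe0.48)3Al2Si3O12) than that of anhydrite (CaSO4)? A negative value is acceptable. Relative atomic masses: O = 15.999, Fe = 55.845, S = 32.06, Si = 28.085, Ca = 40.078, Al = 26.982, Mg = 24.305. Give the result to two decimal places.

First mineral: 191.988 g O in 448.540 g formula = 42.80 wt% O.
Second mineral: 63.996 g O in 136.134 g formula = 47.01 wt% O.
42.80% − 47.01% gives a difference of -4.21 percentage points.

-4.21 percentage points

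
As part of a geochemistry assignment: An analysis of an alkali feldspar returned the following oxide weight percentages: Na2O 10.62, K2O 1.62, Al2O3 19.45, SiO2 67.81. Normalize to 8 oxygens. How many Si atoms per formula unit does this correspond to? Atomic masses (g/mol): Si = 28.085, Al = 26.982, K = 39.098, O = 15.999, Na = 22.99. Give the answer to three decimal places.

10.62 wt% Na2O ÷ 61.979 g/mol = 0.17135 mol, giving 0.34270 Na and 0.17135 O.
1.62 wt% K2O ÷ 94.195 g/mol = 0.01720 mol, giving 0.03440 K and 0.01720 O.
19.45 wt% Al2O3 ÷ 101.961 g/mol = 0.19076 mol, giving 0.38152 Al and 0.57228 O.
67.81 wt% SiO2 ÷ 60.083 g/mol = 1.12861 mol, giving 1.12861 Si and 2.25722 O.
Oxygen sums to 3.01805; scaling by 8/3.01805 = 2.65072 puts the formula on 8 O.
Si: 1.12861 × 2.65072 = 2.992 atoms per formula unit.

2.992 Si apfu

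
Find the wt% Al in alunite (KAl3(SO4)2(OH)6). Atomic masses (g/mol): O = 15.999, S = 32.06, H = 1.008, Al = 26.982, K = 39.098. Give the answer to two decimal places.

Molar mass of KAl3(SO4)2(OH)6: 1·39.098 + 3·26.982 + 2·32.06 + 14·15.999 + 6·1.008 = 414.198 g/mol.
Mass of Al per formula unit: 3 × 26.982 = 80.946 g.
Weight fraction Al = 80.946 / 414.198 = 0.1954.

19.54 weight percent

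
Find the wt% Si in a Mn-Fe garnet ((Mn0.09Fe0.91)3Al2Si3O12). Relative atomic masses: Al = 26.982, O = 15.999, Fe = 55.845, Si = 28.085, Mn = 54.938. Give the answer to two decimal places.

M((Mn0.09Fe0.91)3Al2Si3O12) = 497.497 g/mol.
Si contributes 3 × 28.085 = 84.255 g per mole.
84.255/497.497 = 0.1694 → 16.94%.

16.94 weight percent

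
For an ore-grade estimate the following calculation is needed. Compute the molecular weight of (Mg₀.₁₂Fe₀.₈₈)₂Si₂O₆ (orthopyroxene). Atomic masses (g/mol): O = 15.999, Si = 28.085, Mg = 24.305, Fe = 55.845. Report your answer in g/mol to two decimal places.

256.28 g/mol

Mg: 0.24 × 24.305 = 5.8332
Fe: 1.76 × 55.845 = 98.2872
Si: 2 × 28.085 = 56.1700
O: 6 × 15.999 = 95.9940
Summing the contributions gives the formula mass.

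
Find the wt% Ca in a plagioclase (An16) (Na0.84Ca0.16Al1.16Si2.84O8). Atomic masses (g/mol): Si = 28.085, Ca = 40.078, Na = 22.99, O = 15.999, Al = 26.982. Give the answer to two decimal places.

Molar mass of Na0.84Ca0.16Al1.16Si2.84O8: 0.84×22.99 + 0.16×40.078 + 1.16×26.982 + 2.84×28.085 + 8×15.999 = 264.777 g/mol.
Mass of Ca per formula unit: 0.16 × 40.078 = 6.412 g.
Weight fraction Ca = 6.412 / 264.777 = 0.0242.

2.42 wt%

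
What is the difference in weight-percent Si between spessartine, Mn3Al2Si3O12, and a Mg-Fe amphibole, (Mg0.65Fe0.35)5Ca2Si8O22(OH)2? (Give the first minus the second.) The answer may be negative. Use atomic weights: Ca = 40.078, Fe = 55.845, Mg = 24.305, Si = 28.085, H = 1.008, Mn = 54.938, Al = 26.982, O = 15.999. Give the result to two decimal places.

First mineral: 84.255 g Si in 495.021 g formula = 17.02 wt% Si.
Second mineral: 224.680 g Si in 867.548 g formula = 25.90 wt% Si.
17.02% − 25.90% gives a difference of -8.88 percentage points.

-8.88 percentage points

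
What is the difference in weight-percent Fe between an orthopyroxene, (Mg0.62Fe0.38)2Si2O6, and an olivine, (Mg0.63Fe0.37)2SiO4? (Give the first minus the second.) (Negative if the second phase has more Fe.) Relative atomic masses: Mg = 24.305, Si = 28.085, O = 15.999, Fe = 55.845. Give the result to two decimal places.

-6.31 percentage points

Fe in (Mg0.62Fe0.38)2Si2O6: molar mass 224.744 g/mol; 0.76×55.845 = 42.442 g → 18.88 wt%.
Fe in (Mg0.63Fe0.37)2SiO4: molar mass 164.031 g/mol; 0.74×55.845 = 41.325 g → 25.19 wt%.
Difference = 18.88 − 25.19 = -6.31 percentage points.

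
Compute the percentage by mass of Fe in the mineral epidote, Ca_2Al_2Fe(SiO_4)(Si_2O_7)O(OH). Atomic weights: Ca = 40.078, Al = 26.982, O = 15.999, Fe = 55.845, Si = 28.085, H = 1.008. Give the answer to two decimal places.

11.56 wt%

M(Ca_2Al_2Fe(SiO_4)(Si_2O_7)O(OH)) = 483.215 g/mol.
Fe contributes 1 × 55.845 = 55.845 g per mole.
55.845/483.215 = 0.1156 → 11.56%.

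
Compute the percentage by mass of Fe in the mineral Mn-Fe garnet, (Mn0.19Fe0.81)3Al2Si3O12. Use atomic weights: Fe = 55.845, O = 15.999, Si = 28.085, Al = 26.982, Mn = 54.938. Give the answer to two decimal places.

27.29 wt%

Molar mass of (Mn0.19Fe0.81)3Al2Si3O12: 0.57×54.938 + 2.43×55.845 + 2×26.982 + 3×28.085 + 12×15.999 = 497.225 g/mol.
Mass of Fe per formula unit: 2.43 × 55.845 = 135.703 g.
Weight fraction Fe = 135.703 / 497.225 = 0.2729.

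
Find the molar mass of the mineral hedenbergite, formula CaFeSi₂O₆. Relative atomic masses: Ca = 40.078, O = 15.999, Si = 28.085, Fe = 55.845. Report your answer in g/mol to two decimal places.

Ca: 1 × 40.078 = 40.0780
Fe: 1 × 55.845 = 55.8450
Si: 2 × 28.085 = 56.1700
O: 6 × 15.999 = 95.9940
Summing the contributions gives the formula mass.

248.09 g/mol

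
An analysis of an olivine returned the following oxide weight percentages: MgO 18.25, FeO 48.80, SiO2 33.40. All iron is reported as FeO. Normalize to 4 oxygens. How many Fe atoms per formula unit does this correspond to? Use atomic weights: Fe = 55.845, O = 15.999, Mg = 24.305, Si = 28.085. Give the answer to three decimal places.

1.211 Fe apfu

18.25 wt% MgO ÷ 40.304 g/mol = 0.45281 mol, giving 0.45281 Mg and 0.45281 O.
48.80 wt% FeO ÷ 71.844 g/mol = 0.67925 mol, giving 0.67925 Fe and 0.67925 O.
33.40 wt% SiO2 ÷ 60.083 g/mol = 0.55590 mol, giving 0.55590 Si and 1.11180 O.
Oxygen sums to 2.24386; scaling by 4/2.24386 = 1.78264 puts the formula on 4 O.
Fe: 0.67925 × 1.78264 = 1.211 atoms per formula unit.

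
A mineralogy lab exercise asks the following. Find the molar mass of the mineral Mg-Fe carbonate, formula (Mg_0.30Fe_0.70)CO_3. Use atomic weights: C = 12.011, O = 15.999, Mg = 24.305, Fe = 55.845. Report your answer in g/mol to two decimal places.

106.39 g/mol

The formula mass is the sum 0.30*24.305 + 0.70*55.845 + 1*12.011 + 3*15.999.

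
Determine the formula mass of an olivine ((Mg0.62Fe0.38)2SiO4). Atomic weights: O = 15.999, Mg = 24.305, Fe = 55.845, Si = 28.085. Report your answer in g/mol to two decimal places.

The formula mass is the sum 1.24·24.305 + 0.76·55.845 + 1·28.085 + 4·15.999.

164.66 g/mol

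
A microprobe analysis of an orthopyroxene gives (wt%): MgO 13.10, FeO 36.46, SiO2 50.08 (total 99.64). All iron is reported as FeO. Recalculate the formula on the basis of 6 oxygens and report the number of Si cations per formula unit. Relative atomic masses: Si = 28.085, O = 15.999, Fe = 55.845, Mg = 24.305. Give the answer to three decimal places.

2.001 Si apfu

MgO (M=40.304): mol = 0.32503; Mg = 0.32503, O = 0.32503.
FeO (M=71.844): mol = 0.50749; Fe = 0.50749, O = 0.50749.
SiO2 (M=60.083): mol = 0.83351; Si = 0.83351, O = 1.66702.
ΣO = 2.49954; factor = 6/ΣO = 2.40044.
Si apfu = 0.83351 × 2.40044 = 2.001.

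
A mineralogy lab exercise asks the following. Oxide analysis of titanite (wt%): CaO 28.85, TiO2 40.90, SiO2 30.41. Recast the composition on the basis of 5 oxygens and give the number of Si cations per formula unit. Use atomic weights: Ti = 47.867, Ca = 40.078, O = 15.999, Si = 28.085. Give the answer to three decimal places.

CaO: 28.85/56.077 = 0.51447 mol → 0.51447 mol Ca, 0.51447 mol O.
TiO2: 40.90/79.865 = 0.51211 mol → 0.51211 mol Ti, 1.02422 mol O.
SiO2: 30.41/60.083 = 0.50613 mol → 0.50613 mol Si, 1.01226 mol O.
Total oxygen = 2.55095 mol. Normalization factor = 5/2.55095 = 1.96005.
Si per 5 O = 0.50613 × 1.96005 = 0.992.

0.992 Si apfu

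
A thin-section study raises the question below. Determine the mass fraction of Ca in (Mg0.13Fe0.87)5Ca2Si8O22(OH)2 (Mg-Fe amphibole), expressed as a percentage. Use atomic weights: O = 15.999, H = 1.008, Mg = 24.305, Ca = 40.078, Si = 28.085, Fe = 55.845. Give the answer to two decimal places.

Formula mass = 0.65*24.305 + 4.35*55.845 + 2*40.078 + 8*28.085 + 24*15.999 + 2*1.008 = 949.552 g/mol, of which 80.156 g is Ca.
So Ca makes up 80.156/949.552 = 0.0844 of the mass, i.e. 8.44%.

8.44 mass %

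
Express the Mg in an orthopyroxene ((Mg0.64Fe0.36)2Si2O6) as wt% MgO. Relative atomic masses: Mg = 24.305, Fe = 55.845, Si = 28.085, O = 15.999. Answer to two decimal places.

Formula mass = 223.483 g/mol.
1.28 Mg → 1.2800 mol MgO per formula unit; M(MgO) = 40.304, so MgO mass = 51.589 g.
51.589/223.483 × 100 = 23.08 wt%.

23.08 wt%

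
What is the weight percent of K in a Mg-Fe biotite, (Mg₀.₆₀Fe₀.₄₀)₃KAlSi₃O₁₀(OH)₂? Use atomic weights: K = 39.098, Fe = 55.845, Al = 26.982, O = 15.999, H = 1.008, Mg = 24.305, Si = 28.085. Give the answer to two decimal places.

8.59 wt%

M((Mg₀.₆₀Fe₀.₄₀)₃KAlSi₃O₁₀(OH)₂) = 455.102 g/mol.
K contributes 1 × 39.098 = 39.098 g per mole.
39.098/455.102 = 0.0859 → 8.59%.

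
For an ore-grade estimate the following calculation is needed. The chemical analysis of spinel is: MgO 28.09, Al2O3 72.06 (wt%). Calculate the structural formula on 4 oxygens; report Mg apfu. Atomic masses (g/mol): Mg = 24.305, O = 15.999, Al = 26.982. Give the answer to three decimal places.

0.990 Mg apfu

MgO (M=40.304): mol = 0.69695; Mg = 0.69695, O = 0.69695.
Al2O3 (M=101.961): mol = 0.70674; Al = 1.41348, O = 2.12022.
ΣO = 2.81717; factor = 4/ΣO = 1.41986.
Mg apfu = 0.69695 × 1.41986 = 0.990.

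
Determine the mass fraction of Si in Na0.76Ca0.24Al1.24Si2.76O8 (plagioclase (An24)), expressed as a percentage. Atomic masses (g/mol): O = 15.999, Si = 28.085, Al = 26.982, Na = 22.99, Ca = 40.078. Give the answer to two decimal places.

M(Na0.76Ca0.24Al1.24Si2.76O8) = 266.055 g/mol.
Si contributes 2.76 × 28.085 = 77.515 g per mole.
77.515/266.055 = 0.2913 → 29.13%.

29.13 weight percent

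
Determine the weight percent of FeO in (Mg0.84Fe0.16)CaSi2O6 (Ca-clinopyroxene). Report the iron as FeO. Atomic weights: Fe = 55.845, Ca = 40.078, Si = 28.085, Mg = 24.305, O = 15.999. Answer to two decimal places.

M((Mg0.84Fe0.16)CaSi2O6) = 221.593 g/mol; M(FeO) = 71.844 g/mol.
Moles FeO per formula unit = 0.16 Fe ÷ 1 = 0.1600.
FeO fraction = (0.1600 × 71.844) / 221.593 = 11.495/221.593 = 0.0519.

5.19 wt%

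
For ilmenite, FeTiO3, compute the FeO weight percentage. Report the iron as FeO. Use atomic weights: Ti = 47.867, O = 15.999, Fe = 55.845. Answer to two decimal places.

M(FeTiO3) = 151.709 g/mol; M(FeO) = 71.844 g/mol.
Moles FeO per formula unit = 1 Fe ÷ 1 = 1.0000.
FeO fraction = (1.0000 × 71.844) / 151.709 = 71.844/151.709 = 0.4736.

47.36 wt%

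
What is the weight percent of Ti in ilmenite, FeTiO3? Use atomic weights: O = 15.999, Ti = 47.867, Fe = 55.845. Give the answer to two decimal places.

31.55 mass %

Formula mass = 1·55.845 + 1·47.867 + 3·15.999 = 151.709 g/mol, of which 47.867 g is Ti.
So Ti makes up 47.867/151.709 = 0.3155 of the mass, i.e. 31.55%.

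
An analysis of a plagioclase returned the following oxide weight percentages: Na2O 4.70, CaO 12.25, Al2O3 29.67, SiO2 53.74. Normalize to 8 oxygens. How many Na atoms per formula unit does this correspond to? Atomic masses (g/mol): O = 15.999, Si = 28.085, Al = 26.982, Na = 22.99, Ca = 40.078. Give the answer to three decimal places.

Na2O (M=61.979): mol = 0.07583; Na = 0.15166, O = 0.07583.
CaO (M=56.077): mol = 0.21845; Ca = 0.21845, O = 0.21845.
Al2O3 (M=101.961): mol = 0.29099; Al = 0.58198, O = 0.87297.
SiO2 (M=60.083): mol = 0.89443; Si = 0.89443, O = 1.78886.
ΣO = 2.95611; factor = 8/ΣO = 2.70626.
Na apfu = 0.15166 × 2.70626 = 0.410.

0.410 Na apfu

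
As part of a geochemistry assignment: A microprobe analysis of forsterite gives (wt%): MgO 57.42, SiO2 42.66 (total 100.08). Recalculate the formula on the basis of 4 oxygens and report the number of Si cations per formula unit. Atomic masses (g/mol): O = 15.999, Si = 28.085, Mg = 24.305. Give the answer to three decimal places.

0.998 Si apfu

MgO (M=40.304): mol = 1.42467; Mg = 1.42467, O = 1.42467.
SiO2 (M=60.083): mol = 0.71002; Si = 0.71002, O = 1.42004.
ΣO = 2.84471; factor = 4/ΣO = 1.40612.
Si apfu = 0.71002 × 1.40612 = 0.998.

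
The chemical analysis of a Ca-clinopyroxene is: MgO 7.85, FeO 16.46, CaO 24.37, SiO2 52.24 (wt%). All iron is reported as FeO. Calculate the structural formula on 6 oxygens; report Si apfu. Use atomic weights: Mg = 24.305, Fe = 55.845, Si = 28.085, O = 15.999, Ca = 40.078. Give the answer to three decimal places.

7.85 wt% MgO ÷ 40.304 g/mol = 0.19477 mol, giving 0.19477 Mg and 0.19477 O.
16.46 wt% FeO ÷ 71.844 g/mol = 0.22911 mol, giving 0.22911 Fe and 0.22911 O.
24.37 wt% CaO ÷ 56.077 g/mol = 0.43458 mol, giving 0.43458 Ca and 0.43458 O.
52.24 wt% SiO2 ÷ 60.083 g/mol = 0.86946 mol, giving 0.86946 Si and 1.73892 O.
Oxygen sums to 2.59738; scaling by 6/2.59738 = 2.31002 puts the formula on 6 O.
Si: 0.86946 × 2.31002 = 2.008 atoms per formula unit.

2.008 Si apfu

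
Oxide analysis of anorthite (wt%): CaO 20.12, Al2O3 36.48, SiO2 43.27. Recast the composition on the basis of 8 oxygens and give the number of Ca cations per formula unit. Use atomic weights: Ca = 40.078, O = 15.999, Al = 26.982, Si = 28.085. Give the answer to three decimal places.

CaO (M=56.077): mol = 0.35879; Ca = 0.35879, O = 0.35879.
Al2O3 (M=101.961): mol = 0.35778; Al = 0.71556, O = 1.07334.
SiO2 (M=60.083): mol = 0.72017; Si = 0.72017, O = 1.44034.
ΣO = 2.87247; factor = 8/ΣO = 2.78506.
Ca apfu = 0.35879 × 2.78506 = 0.999.

0.999 Ca apfu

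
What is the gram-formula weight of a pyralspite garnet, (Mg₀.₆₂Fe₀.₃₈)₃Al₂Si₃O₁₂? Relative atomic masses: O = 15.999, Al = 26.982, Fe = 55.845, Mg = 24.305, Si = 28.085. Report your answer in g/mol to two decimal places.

439.08 g/mol

Mg: 1.86 × 24.305 = 45.2073
Fe: 1.14 × 55.845 = 63.6633
Al: 2 × 26.982 = 53.9640
Si: 3 × 28.085 = 84.2550
O: 12 × 15.999 = 191.9880
Summing the contributions gives the formula mass.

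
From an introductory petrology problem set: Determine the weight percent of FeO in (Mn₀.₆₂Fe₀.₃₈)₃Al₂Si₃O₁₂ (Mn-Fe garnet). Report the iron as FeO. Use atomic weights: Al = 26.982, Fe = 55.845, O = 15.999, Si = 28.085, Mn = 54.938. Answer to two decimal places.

16.51 wt%

Molar mass of (Mn₀.₆₂Fe₀.₃₈)₃Al₂Si₃O₁₂ = 1.86×54.938 + 1.14×55.845 + 2×26.982 + 3×28.085 + 12×15.999 = 496.055 g/mol.
Each formula unit contains 1.14 Fe, equivalent to 1.14/1 = 1.1400 mol FeO.
M(FeO) = 1×55.845 + 1×15.999 = 71.844 g/mol.
Mass of FeO per formula unit = 1.1400 × 71.844 = 81.902 g.
FeO wt% = 81.902 / 496.055 × 100 = 16.51%.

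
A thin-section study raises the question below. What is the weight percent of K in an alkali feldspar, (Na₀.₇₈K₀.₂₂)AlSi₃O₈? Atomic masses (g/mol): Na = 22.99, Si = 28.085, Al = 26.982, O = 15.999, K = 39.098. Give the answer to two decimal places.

3.24 mass %

M((Na₀.₇₈K₀.₂₂)AlSi₃O₈) = 265.763 g/mol.
K contributes 0.22 × 39.098 = 8.602 g per mole.
8.602/265.763 = 0.0324 → 3.24%.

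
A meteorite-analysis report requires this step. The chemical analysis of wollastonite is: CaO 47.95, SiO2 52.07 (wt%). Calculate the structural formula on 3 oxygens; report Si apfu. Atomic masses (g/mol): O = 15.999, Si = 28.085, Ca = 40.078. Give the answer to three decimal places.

1.004 Si apfu

CaO (M=56.077): mol = 0.85507; Ca = 0.85507, O = 0.85507.
SiO2 (M=60.083): mol = 0.86663; Si = 0.86663, O = 1.73326.
ΣO = 2.58833; factor = 3/ΣO = 1.15905.
Si apfu = 0.86663 × 1.15905 = 1.004.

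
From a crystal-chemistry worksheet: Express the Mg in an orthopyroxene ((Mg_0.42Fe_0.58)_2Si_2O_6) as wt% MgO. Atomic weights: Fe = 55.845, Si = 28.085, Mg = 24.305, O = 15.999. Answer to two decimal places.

14.26 wt%

Formula mass = 237.360 g/mol.
0.84 Mg → 0.8400 mol MgO per formula unit; M(MgO) = 40.304, so MgO mass = 33.855 g.
33.855/237.360 × 100 = 14.26 wt%.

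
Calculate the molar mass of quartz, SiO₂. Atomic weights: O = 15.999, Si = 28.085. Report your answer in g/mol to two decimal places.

M = 1(28.085) + 2(15.999)

60.08 g/mol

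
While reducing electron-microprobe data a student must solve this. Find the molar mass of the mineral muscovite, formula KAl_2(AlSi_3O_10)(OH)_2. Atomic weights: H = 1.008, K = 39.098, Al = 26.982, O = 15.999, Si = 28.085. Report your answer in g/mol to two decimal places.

398.30 g/mol

K: 1 × 39.098 = 39.0980
Al: 3 × 26.982 = 80.9460
Si: 3 × 28.085 = 84.2550
O: 12 × 15.999 = 191.9880
H: 2 × 1.008 = 2.0160
Summing the contributions gives the formula mass.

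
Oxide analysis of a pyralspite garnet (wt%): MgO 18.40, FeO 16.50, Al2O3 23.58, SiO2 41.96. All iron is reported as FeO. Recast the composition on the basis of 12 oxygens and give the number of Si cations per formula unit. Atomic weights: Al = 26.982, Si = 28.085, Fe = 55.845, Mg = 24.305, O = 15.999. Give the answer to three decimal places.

MgO: 18.40/40.304 = 0.45653 mol → 0.45653 mol Mg, 0.45653 mol O.
FeO: 16.50/71.844 = 0.22966 mol → 0.22966 mol Fe, 0.22966 mol O.
Al2O3: 23.58/101.961 = 0.23126 mol → 0.46252 mol Al, 0.69378 mol O.
SiO2: 41.96/60.083 = 0.69837 mol → 0.69837 mol Si, 1.39674 mol O.
Total oxygen = 2.77671 mol. Normalization factor = 12/2.77671 = 4.32166.
Si per 12 O = 0.69837 × 4.32166 = 3.018.

3.018 Si apfu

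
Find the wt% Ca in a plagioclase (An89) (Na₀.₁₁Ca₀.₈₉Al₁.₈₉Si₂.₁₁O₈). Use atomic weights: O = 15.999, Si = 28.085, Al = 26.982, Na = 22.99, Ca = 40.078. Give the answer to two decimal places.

12.90 mass %

Formula mass = 0.11*22.99 + 0.89*40.078 + 1.89*26.982 + 2.11*28.085 + 8*15.999 = 276.446 g/mol, of which 35.669 g is Ca.
So Ca makes up 35.669/276.446 = 0.1290 of the mass, i.e. 12.90%.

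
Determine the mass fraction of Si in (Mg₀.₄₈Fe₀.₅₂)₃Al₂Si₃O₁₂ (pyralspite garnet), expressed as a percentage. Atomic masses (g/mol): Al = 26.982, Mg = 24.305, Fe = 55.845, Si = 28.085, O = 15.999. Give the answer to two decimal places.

18.63 wt%

Formula mass = 1.44×24.305 + 1.56×55.845 + 2×26.982 + 3×28.085 + 12×15.999 = 452.324 g/mol, of which 84.255 g is Si.
So Si makes up 84.255/452.324 = 0.1863 of the mass, i.e. 18.63%.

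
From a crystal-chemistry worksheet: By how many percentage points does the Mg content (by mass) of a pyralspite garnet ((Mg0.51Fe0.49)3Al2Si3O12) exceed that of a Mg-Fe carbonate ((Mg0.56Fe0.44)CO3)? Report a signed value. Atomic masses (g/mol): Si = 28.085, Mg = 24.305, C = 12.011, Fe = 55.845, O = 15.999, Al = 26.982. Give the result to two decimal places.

First mineral: 37.187 g Mg in 449.486 g formula = 8.27 wt% Mg.
Second mineral: 13.611 g Mg in 98.191 g formula = 13.86 wt% Mg.
8.27% − 13.86% gives a difference of -5.59 percentage points.

-5.59 percentage points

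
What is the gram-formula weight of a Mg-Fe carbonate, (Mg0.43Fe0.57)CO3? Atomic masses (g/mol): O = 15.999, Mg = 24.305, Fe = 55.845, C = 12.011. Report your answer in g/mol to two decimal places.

102.29 g/mol

M = 0.43(24.305) + 0.57(55.845) + 1(12.011) + 3(15.999)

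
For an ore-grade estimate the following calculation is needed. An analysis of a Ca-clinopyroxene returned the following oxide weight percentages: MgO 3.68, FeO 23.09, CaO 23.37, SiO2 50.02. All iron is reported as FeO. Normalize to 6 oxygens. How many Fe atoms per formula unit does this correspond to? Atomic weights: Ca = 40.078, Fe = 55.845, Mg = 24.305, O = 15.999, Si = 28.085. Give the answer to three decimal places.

MgO (M=40.304): mol = 0.09131; Mg = 0.09131, O = 0.09131.
FeO (M=71.844): mol = 0.32139; Fe = 0.32139, O = 0.32139.
CaO (M=56.077): mol = 0.41675; Ca = 0.41675, O = 0.41675.
SiO2 (M=60.083): mol = 0.83252; Si = 0.83252, O = 1.66504.
ΣO = 2.49449; factor = 6/ΣO = 2.40530.
Fe apfu = 0.32139 × 2.40530 = 0.773.

0.773 Fe apfu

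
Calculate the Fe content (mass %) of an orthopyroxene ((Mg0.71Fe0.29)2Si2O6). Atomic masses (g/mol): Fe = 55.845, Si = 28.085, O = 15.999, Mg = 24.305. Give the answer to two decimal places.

Molar mass of (Mg0.71Fe0.29)2Si2O6: 1.42·24.305 + 0.58·55.845 + 2·28.085 + 6·15.999 = 219.067 g/mol.
Mass of Fe per formula unit: 0.58 × 55.845 = 32.390 g.
Weight fraction Fe = 32.390 / 219.067 = 0.1479.

14.79 mass %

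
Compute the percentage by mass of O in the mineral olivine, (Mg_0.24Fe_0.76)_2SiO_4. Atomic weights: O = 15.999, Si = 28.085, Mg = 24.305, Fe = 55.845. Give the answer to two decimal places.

33.93 weight percent

Formula mass = 0.48*24.305 + 1.52*55.845 + 1*28.085 + 4*15.999 = 188.632 g/mol, of which 63.996 g is O.
So O makes up 63.996/188.632 = 0.3393 of the mass, i.e. 33.93%.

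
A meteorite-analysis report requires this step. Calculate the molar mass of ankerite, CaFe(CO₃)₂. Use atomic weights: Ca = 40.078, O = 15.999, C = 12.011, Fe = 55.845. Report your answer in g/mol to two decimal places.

Ca: 1 × 40.078 = 40.0780
Fe: 1 × 55.845 = 55.8450
C: 2 × 12.011 = 24.0220
O: 6 × 15.999 = 95.9940
Summing the contributions gives the formula mass.

215.94 g/mol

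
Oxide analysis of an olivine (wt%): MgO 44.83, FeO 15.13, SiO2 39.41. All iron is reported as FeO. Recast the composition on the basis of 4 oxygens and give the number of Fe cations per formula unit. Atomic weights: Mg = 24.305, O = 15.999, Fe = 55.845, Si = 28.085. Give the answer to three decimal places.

0.320 Fe apfu

MgO: 44.83/40.304 = 1.11230 mol → 1.11230 mol Mg, 1.11230 mol O.
FeO: 15.13/71.844 = 0.21060 mol → 0.21060 mol Fe, 0.21060 mol O.
SiO2: 39.41/60.083 = 0.65593 mol → 0.65593 mol Si, 1.31186 mol O.
Total oxygen = 2.63476 mol. Normalization factor = 4/2.63476 = 1.51816.
Fe per 4 O = 0.21060 × 1.51816 = 0.320.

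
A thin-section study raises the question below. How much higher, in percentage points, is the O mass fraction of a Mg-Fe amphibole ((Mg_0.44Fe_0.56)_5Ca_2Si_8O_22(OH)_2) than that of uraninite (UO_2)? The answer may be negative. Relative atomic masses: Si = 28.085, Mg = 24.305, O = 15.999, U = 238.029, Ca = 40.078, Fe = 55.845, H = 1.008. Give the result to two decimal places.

30.78 percentage points

First mineral: 383.976 g O in 900.665 g formula = 42.63 wt% O.
Second mineral: 31.998 g O in 270.027 g formula = 11.85 wt% O.
42.63% − 11.85% gives a difference of 30.78 percentage points.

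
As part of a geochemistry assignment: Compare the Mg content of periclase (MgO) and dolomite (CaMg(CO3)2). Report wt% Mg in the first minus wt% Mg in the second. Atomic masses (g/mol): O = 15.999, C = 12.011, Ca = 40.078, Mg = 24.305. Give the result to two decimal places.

47.12 percentage points

Mg in MgO: molar mass 40.304 g/mol; 1×24.305 = 24.305 g → 60.30 wt%.
Mg in CaMg(CO3)2: molar mass 184.399 g/mol; 1×24.305 = 24.305 g → 13.18 wt%.
Difference = 60.30 − 13.18 = 47.12 percentage points.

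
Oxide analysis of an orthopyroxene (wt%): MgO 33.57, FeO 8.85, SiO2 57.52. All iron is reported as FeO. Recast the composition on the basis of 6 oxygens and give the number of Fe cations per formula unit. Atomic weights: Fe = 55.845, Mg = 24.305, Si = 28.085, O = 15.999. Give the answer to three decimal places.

0.257 Fe apfu

MgO (M=40.304): mol = 0.83292; Mg = 0.83292, O = 0.83292.
FeO (M=71.844): mol = 0.12318; Fe = 0.12318, O = 0.12318.
SiO2 (M=60.083): mol = 0.95734; Si = 0.95734, O = 1.91468.
ΣO = 2.87078; factor = 6/ΣO = 2.09002.
Fe apfu = 0.12318 × 2.09002 = 0.257.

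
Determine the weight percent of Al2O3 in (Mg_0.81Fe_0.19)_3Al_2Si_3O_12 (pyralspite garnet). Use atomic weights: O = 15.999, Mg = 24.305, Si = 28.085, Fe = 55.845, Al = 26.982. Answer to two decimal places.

24.21 wt%

M((Mg_0.81Fe_0.19)_3Al_2Si_3O_12) = 421.100 g/mol; M(Al2O3) = 101.961 g/mol.
Moles Al2O3 per formula unit = 2 Al ÷ 2 = 1.0000.
Al2O3 fraction = (1.0000 × 101.961) / 421.100 = 101.961/421.100 = 0.2421.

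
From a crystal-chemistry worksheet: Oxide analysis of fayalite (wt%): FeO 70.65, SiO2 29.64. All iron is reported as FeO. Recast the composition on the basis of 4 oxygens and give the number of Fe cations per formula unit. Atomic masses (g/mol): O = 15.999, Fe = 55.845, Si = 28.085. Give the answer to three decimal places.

1.997 Fe apfu

70.65 wt% FeO ÷ 71.844 g/mol = 0.98338 mol, giving 0.98338 Fe and 0.98338 O.
29.64 wt% SiO2 ÷ 60.083 g/mol = 0.49332 mol, giving 0.49332 Si and 0.98664 O.
Oxygen sums to 1.97002; scaling by 4/1.97002 = 2.03044 puts the formula on 4 O.
Fe: 0.98338 × 2.03044 = 1.997 atoms per formula unit.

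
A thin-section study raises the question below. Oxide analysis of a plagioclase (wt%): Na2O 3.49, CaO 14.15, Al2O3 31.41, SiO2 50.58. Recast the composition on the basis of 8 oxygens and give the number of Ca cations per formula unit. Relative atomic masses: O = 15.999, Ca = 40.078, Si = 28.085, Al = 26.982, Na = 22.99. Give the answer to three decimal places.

0.692 Ca apfu

Na2O (M=61.979): mol = 0.05631; Na = 0.11262, O = 0.05631.
CaO (M=56.077): mol = 0.25233; Ca = 0.25233, O = 0.25233.
Al2O3 (M=101.961): mol = 0.30806; Al = 0.61612, O = 0.92418.
SiO2 (M=60.083): mol = 0.84184; Si = 0.84184, O = 1.68368.
ΣO = 2.91650; factor = 8/ΣO = 2.74301.
Ca apfu = 0.25233 × 2.74301 = 0.692.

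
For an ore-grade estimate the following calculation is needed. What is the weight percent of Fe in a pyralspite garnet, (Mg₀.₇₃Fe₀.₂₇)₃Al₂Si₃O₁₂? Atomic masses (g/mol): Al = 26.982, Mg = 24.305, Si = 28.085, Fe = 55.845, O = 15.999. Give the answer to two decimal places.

Formula mass = 2.19·24.305 + 0.81·55.845 + 2·26.982 + 3·28.085 + 12·15.999 = 428.669 g/mol, of which 45.234 g is Fe.
So Fe makes up 45.234/428.669 = 0.1055 of the mass, i.e. 10.55%.

10.55 wt%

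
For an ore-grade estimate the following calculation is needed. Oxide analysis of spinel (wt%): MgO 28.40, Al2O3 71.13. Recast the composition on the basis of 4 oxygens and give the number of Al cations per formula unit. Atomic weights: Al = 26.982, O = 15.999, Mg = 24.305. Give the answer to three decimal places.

MgO (M=40.304): mol = 0.70464; Mg = 0.70464, O = 0.70464.
Al2O3 (M=101.961): mol = 0.69762; Al = 1.39524, O = 2.09286.
ΣO = 2.79750; factor = 4/ΣO = 1.42985.
Al apfu = 1.39524 × 1.42985 = 1.995.

1.995 Al apfu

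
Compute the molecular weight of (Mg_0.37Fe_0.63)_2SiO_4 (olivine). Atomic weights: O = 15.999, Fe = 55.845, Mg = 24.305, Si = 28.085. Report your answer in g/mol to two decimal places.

180.43 g/mol

The formula mass is the sum 0.74*24.305 + 1.26*55.845 + 1*28.085 + 4*15.999.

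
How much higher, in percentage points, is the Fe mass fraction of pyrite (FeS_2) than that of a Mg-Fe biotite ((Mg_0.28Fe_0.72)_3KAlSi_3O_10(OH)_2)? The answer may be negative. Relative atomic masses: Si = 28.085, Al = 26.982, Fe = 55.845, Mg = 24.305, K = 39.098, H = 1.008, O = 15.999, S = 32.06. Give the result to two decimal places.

Fe in FeS_2: molar mass 119.965 g/mol; 1×55.845 = 55.845 g → 46.55 wt%.
Fe in (Mg_0.28Fe_0.72)_3KAlSi_3O_10(OH)_2: molar mass 485.380 g/mol; 2.16×55.845 = 120.625 g → 24.85 wt%.
Difference = 46.55 − 24.85 = 21.70 percentage points.

21.70 percentage points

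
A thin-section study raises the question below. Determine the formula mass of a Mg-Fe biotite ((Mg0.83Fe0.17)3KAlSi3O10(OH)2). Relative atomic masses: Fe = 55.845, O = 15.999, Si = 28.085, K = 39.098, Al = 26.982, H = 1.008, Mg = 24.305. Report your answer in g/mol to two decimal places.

433.34 g/mol

M = 2.49*24.305 + 0.51*55.845 + 1*39.098 + 1*26.982 + 3*28.085 + 12*15.999 + 2*1.008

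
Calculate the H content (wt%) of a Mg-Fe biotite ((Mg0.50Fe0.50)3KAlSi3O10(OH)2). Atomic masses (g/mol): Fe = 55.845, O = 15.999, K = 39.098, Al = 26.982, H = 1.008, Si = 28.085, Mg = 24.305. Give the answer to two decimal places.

M((Mg0.50Fe0.50)3KAlSi3O10(OH)2) = 464.564 g/mol.
H contributes 2 × 1.008 = 2.016 g per mole.
2.016/464.564 = 0.0043 → 0.43%.

0.43 wt%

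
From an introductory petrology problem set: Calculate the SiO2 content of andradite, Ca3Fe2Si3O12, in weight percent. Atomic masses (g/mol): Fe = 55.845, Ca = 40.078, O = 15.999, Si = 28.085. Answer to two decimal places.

35.47 wt%

M(Ca3Fe2Si3O12) = 508.167 g/mol; M(SiO2) = 60.083 g/mol.
Moles SiO2 per formula unit = 3 Si ÷ 1 = 3.0000.
SiO2 fraction = (3.0000 × 60.083) / 508.167 = 180.249/508.167 = 0.3547.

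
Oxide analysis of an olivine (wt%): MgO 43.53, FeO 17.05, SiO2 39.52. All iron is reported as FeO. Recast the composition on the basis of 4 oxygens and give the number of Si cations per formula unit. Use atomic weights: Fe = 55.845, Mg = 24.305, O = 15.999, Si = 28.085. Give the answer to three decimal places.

MgO (M=40.304): mol = 1.08004; Mg = 1.08004, O = 1.08004.
FeO (M=71.844): mol = 0.23732; Fe = 0.23732, O = 0.23732.
SiO2 (M=60.083): mol = 0.65776; Si = 0.65776, O = 1.31552.
ΣO = 2.63288; factor = 4/ΣO = 1.51925.
Si apfu = 0.65776 × 1.51925 = 0.999.

0.999 Si apfu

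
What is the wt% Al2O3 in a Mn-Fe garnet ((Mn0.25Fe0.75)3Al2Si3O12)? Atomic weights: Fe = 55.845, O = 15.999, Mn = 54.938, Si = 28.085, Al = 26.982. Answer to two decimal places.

20.51 wt%

Molar mass of (Mn0.25Fe0.75)3Al2Si3O12 = 0.75*54.938 + 2.25*55.845 + 2*26.982 + 3*28.085 + 12*15.999 = 497.062 g/mol.
Each formula unit contains 2 Al, equivalent to 2/2 = 1.0000 mol Al2O3.
M(Al2O3) = 2×26.982 + 3×15.999 = 101.961 g/mol.
Mass of Al2O3 per formula unit = 1.0000 × 101.961 = 101.961 g.
Al2O3 wt% = 101.961 / 497.062 × 100 = 20.51%.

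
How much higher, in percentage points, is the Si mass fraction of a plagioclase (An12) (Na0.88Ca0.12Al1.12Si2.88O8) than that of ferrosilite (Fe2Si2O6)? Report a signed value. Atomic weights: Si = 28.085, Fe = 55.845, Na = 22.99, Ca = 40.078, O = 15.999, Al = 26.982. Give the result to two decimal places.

First mineral: 80.885 g Si in 264.137 g formula = 30.62 wt% Si.
Second mineral: 56.170 g Si in 263.854 g formula = 21.29 wt% Si.
30.62% − 21.29% gives a difference of 9.33 percentage points.

9.33 percentage points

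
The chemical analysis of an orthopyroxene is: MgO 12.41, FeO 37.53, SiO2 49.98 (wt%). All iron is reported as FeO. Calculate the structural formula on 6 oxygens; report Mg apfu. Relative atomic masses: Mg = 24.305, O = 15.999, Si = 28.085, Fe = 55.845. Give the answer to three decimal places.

12.41 wt% MgO ÷ 40.304 g/mol = 0.30791 mol, giving 0.30791 Mg and 0.30791 O.
37.53 wt% FeO ÷ 71.844 g/mol = 0.52238 mol, giving 0.52238 Fe and 0.52238 O.
49.98 wt% SiO2 ÷ 60.083 g/mol = 0.83185 mol, giving 0.83185 Si and 1.66370 O.
Oxygen sums to 2.49399; scaling by 6/2.49399 = 2.40578 puts the formula on 6 O.
Mg: 0.30791 × 2.40578 = 0.741 atoms per formula unit.

0.741 Mg apfu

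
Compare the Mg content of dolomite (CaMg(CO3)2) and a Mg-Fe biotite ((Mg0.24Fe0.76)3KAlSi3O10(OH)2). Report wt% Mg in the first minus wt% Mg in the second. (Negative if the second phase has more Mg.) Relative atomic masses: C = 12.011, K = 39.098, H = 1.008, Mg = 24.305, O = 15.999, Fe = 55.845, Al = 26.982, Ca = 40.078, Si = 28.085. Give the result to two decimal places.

First mineral: 24.305 g Mg in 184.399 g formula = 13.18 wt% Mg.
Second mineral: 17.500 g Mg in 489.165 g formula = 3.58 wt% Mg.
13.18% − 3.58% gives a difference of 9.60 percentage points.

9.60 percentage points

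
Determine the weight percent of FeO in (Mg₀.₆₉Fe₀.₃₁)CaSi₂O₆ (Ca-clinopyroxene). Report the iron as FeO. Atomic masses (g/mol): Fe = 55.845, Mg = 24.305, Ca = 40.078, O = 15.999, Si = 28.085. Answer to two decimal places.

Molar mass of (Mg₀.₆₉Fe₀.₃₁)CaSi₂O₆ = 0.69×24.305 + 0.31×55.845 + 1×40.078 + 2×28.085 + 6×15.999 = 226.324 g/mol.
Each formula unit contains 0.31 Fe, equivalent to 0.31/1 = 0.3100 mol FeO.
M(FeO) = 1×55.845 + 1×15.999 = 71.844 g/mol.
Mass of FeO per formula unit = 0.3100 × 71.844 = 22.272 g.
FeO wt% = 22.272 / 226.324 × 100 = 9.84%.

9.84 wt%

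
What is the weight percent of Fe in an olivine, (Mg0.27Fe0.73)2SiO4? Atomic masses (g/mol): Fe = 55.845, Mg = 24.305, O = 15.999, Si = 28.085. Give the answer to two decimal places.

43.66 weight percent

Formula mass = 0.54·24.305 + 1.46·55.845 + 1·28.085 + 4·15.999 = 186.739 g/mol, of which 81.534 g is Fe.
So Fe makes up 81.534/186.739 = 0.4366 of the mass, i.e. 43.66%.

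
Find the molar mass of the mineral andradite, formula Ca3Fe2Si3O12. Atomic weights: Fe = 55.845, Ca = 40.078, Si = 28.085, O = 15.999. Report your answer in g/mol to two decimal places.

508.17 g/mol

Ca: 3 × 40.078 = 120.2340
Fe: 2 × 55.845 = 111.6900
Si: 3 × 28.085 = 84.2550
O: 12 × 15.999 = 191.9880
Summing the contributions gives the formula mass.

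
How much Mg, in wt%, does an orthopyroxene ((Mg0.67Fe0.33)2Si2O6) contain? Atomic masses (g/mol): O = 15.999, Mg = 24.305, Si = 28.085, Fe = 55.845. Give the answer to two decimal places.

Formula mass = 1.34×24.305 + 0.66×55.845 + 2×28.085 + 6×15.999 = 221.590 g/mol, of which 32.569 g is Mg.
So Mg makes up 32.569/221.590 = 0.1470 of the mass, i.e. 14.70%.

14.70 wt%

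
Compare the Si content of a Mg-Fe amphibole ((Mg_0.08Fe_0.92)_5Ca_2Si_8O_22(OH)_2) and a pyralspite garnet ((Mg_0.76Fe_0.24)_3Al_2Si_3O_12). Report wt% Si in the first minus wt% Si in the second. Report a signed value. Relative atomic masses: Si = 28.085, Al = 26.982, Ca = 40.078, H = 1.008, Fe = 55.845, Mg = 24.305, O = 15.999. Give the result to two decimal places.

M((Mg_0.08Fe_0.92)_5Ca_2Si_8O_22(OH)_2) = 957.437 g/mol, so wt% Si = 224.680/957.437 × 100 = 23.47%.
M((Mg_0.76Fe_0.24)_3Al_2Si_3O_12) = 425.831 g/mol, so wt% Si = 84.255/425.831 × 100 = 19.79%.
23.47 − 19.79 = 3.68 pp.

3.68 percentage points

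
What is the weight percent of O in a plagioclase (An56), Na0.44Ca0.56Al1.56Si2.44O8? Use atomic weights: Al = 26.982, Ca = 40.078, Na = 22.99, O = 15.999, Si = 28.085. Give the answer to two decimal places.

Molar mass of Na0.44Ca0.56Al1.56Si2.44O8: 0.44×22.99 + 0.56×40.078 + 1.56×26.982 + 2.44×28.085 + 8×15.999 = 271.171 g/mol.
Mass of O per formula unit: 8 × 15.999 = 127.992 g.
Weight fraction O = 127.992 / 271.171 = 0.4720.

47.20 wt%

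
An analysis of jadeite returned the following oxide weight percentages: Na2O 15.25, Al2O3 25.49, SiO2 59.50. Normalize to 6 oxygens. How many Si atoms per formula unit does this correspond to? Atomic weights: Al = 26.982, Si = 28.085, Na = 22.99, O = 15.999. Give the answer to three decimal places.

1.996 Si apfu

Na2O (M=61.979): mol = 0.24605; Na = 0.49210, O = 0.24605.
Al2O3 (M=101.961): mol = 0.25000; Al = 0.50000, O = 0.75000.
SiO2 (M=60.083): mol = 0.99030; Si = 0.99030, O = 1.98060.
ΣO = 2.97665; factor = 6/ΣO = 2.01569.
Si apfu = 0.99030 × 2.01569 = 1.996.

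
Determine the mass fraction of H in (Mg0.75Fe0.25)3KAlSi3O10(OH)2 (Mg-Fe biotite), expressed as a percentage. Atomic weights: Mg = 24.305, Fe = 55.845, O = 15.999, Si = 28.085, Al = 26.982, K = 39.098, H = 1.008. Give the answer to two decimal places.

0.46 mass %

Molar mass of (Mg0.75Fe0.25)3KAlSi3O10(OH)2: 2.25*24.305 + 0.75*55.845 + 1*39.098 + 1*26.982 + 3*28.085 + 12*15.999 + 2*1.008 = 440.909 g/mol.
Mass of H per formula unit: 2 × 1.008 = 2.016 g.
Weight fraction H = 2.016 / 440.909 = 0.0046.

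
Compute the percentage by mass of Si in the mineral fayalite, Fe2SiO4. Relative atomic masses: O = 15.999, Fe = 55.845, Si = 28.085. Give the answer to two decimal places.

13.78 wt%

Molar mass of Fe2SiO4: 2×55.845 + 1×28.085 + 4×15.999 = 203.771 g/mol.
Mass of Si per formula unit: 1 × 28.085 = 28.085 g.
Weight fraction Si = 28.085 / 203.771 = 0.1378.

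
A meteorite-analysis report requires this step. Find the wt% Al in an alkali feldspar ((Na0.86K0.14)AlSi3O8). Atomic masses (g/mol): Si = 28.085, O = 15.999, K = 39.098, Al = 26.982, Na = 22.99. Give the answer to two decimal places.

10.20 mass %

Molar mass of (Na0.86K0.14)AlSi3O8: 0.86×22.99 + 0.14×39.098 + 1×26.982 + 3×28.085 + 8×15.999 = 264.474 g/mol.
Mass of Al per formula unit: 1 × 26.982 = 26.982 g.
Weight fraction Al = 26.982 / 264.474 = 0.1020.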